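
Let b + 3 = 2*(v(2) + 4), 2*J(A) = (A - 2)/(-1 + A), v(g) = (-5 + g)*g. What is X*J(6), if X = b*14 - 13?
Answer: -222/5 ≈ -44.400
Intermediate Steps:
v(g) = g*(-5 + g)
J(A) = (-2 + A)/(2*(-1 + A)) (J(A) = ((A - 2)/(-1 + A))/2 = ((-2 + A)/(-1 + A))/2 = (-2 + A)/(2*(-1 + A)))
b = -7 (b = -3 + 2*(2*(-5 + 2) + 4) = -3 + 2*(2*(-3) + 4) = -3 + 2*(-6 + 4) = -3 + 2*(-2) = -3 - 4 = -7)
X = -111 (X = -7*14 - 13 = -98 - 13 = -111)
X*J(6) = -111*(-2 + 6)/(2*(-1 + 6)) = -111*4/(2*5) = -111*2/5 = -222/5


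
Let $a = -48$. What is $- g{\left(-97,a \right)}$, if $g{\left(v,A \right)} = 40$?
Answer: $-40$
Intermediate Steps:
$- g{\left(-97,a \right)} = \left(-1\right) 40 = -40$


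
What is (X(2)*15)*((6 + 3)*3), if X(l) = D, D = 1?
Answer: 405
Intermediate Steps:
X(l) = 1
(X(2)*15)*((6 + 3)*3) = (1*15)*((6 + 3)*3) = 15*(9*3) = 15*27 = 405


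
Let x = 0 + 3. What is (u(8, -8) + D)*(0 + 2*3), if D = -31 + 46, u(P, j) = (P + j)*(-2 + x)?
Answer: 90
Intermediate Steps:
x = 3
u(P, j) = P + j (u(P, j) = (P + j)*(-2 + 3) = (P + j)*1 = P + j)
D = 15
(u(8, -8) + D)*(0 + 2*3) = ((8 - 8) + 15)*(0 + 2*3) = (0 + 15)*(0 + 6) = 15*6 = 90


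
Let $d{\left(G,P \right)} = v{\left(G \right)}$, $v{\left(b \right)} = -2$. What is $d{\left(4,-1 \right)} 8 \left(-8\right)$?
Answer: $128$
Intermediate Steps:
$d{\left(G,P \right)} = -2$
$d{\left(4,-1 \right)} 8 \left(-8\right) = \left(-2\right) 8 \left(-8\right) = \left(-16\right) \left(-8\right) = 128$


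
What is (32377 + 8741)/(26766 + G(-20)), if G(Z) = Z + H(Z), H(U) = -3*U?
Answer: 20559/13403 ≈ 1.5339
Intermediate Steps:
G(Z) = -2*Z (G(Z) = Z - 3*Z = -2*Z)
(32377 + 8741)/(26766 + G(-20)) = (32377 + 8741)/(26766 - 2*(-20)) = 41118/(26766 + 40) = 41118/26806 = 41118*(1/26806) = 20559/13403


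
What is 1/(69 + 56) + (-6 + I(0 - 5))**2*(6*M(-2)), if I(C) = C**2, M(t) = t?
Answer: -541499/125 ≈ -4332.0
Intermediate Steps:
1/(69 + 56) + (-6 + I(0 - 5))**2*(6*M(-2)) = 1/(69 + 56) + (-6 + (0 - 5)**2)**2*(6*(-2)) = 1/125 + (-6 + (-5)**2)**2*(-12) = 1/125 + (-6 + 25)**2*(-12) = 1/125 + 19**2*(-12) = 1/125 + 361*(-12) = 1/125 - 4332 = -541499/125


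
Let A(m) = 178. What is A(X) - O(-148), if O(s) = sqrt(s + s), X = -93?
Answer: 178 - 2*I*sqrt(74) ≈ 178.0 - 17.205*I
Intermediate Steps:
O(s) = sqrt(2)*sqrt(s) (O(s) = sqrt(2*s) = sqrt(2)*sqrt(s))
A(X) - O(-148) = 178 - sqrt(2)*sqrt(-148) = 178 - sqrt(2)*2*I*sqrt(37) = 178 - 2*I*sqrt(74)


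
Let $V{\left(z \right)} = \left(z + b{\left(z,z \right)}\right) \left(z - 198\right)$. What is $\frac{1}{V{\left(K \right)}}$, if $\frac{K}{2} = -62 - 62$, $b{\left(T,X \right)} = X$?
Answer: $\frac{1}{221216} \approx 4.5205 \cdot 10^{-6}$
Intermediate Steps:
$K = -248$ ($K = 2 \left(-62 - 62\right) = 2 \left(-124\right) = -248$)
$V{\left(z \right)} = 2 z \left(-198 + z\right)$ ($V{\left(z \right)} = \left(z + z\right) \left(z - 198\right) = 2 z \left(-198 + z\right)$)
$\frac{1}{V{\left(K \right)}} = \frac{1}{2 \left(-248\right) \left(-198 - 248\right)} = \frac{1}{2 \left(-248\right) \left(-446\right)} = \frac{1}{221216}$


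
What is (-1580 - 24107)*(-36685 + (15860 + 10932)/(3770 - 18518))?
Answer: 3474533894291/3687 ≈ 9.4237e+8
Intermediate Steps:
(-1580 - 24107)*(-36685 + (15860 + 10932)/(3770 - 18518)) = -25687*(-36685 + 26792/(-14748)) = -25687*(-36685 + 26792*(-1/14748)) = -25687*(-36685 - 6698/3687) = -25687*(-135264293/3687) = 3474533894291/3687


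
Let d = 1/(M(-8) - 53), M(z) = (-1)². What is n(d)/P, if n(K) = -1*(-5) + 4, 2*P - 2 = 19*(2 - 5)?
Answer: -18/55 ≈ -0.32727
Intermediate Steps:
M(z) = 1
P = -55/2 (P = 1 + (19*(2 - 5))/2 = 1 + (19*(-3))/2 = 1 + (½)*(-57) = 1 - 57/2 = -55/2 ≈ -27.500)
d = -1/52 (d = 1/(1 - 53) = 1/(-52) = -1/52 ≈ -0.019231)
n(K) = 9 (n(K) = 5 + 4 = 9)
n(d)/P = 9/(-55/2) = 9*(-2/55) = -18/55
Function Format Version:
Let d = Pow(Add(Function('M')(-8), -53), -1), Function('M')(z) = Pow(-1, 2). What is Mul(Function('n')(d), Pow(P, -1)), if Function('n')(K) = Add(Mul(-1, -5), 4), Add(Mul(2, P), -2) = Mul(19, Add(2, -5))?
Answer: Rational(-18, 55) ≈ -0.32727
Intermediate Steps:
Function('M')(z) = 1
P = Rational(-55, 2) (P = Add(1, Mul(Rational(1, 2), Mul(19, Add(2, -5)))) = Add(1, Mul(Rational(1, 2), Mul(19, -3))) = Add(1, Mul(Rational(1, 2), -57)) = Add(1, Rational(-57, 2)) = Rational(-55, 2) ≈ -27.500)
d = Rational(-1, 52) (d = Pow(Add(1, -53), -1) = Pow(-52, -1) = Rational(-1, 52) ≈ -0.019231)
Function('n')(K) = 9 (Function('n')(K) = Add(5, 4) = 9)
Mul(Function('n')(d), Pow(P, -1)) = Mul(9, Pow(Rational(-55, 2), -1)) = Mul(9, Rational(-2, 55)) = Rational(-18, 55)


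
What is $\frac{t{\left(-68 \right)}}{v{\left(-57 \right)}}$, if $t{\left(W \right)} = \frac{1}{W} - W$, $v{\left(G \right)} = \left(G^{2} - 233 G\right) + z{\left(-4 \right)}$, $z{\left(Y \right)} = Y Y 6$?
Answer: $\frac{1541}{376856} \approx 0.0040891$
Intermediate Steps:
$z{\left(Y \right)} = 6 Y^{2}$ ($z{\left(Y \right)} = Y^{2} \cdot 6 = 6 Y^{2}$)
$v{\left(G \right)} = 96 + G^{2} - 233 G$ ($v{\left(G \right)} = \left(G^{2} - 233 G\right) + 6 \left(-4\right)^{2} = \left(G^{2} - 233 G\right) + 6 \cdot 16 = \left(G^{2} - 233 G\right) + 96 = 96 + G^{2} - 233 G$)
$\frac{t{\left(-68 \right)}}{v{\left(-57 \right)}} = \frac{\frac{1}{-68} - -68}{96 + \left(-57\right)^{2} - -13281} = \frac{- \frac{1}{68} + 68}{96 + 3249 + 13281} = \frac{4623}{68 \cdot 16626} = \frac{4623}{68} \cdot \frac{1}{16626} = \frac{1541}{376856}$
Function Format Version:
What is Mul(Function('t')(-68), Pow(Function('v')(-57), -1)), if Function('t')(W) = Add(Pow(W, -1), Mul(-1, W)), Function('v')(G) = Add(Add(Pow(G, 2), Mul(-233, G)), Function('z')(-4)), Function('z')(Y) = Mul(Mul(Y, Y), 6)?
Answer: Rational(1541, 376856) ≈ 0.0040891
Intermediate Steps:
Function('z')(Y) = Mul(6, Pow(Y, 2)) (Function('z')(Y) = Mul(Pow(Y, 2), 6) = Mul(6, Pow(Y, 2)))
Function('v')(G) = Add(96, Pow(G, 2), Mul(-233, G)) (Function('v')(G) = Add(Add(Pow(G, 2), Mul(-233, G)), Mul(6, Pow(-4, 2))) = Add(Add(Pow(G, 2), Mul(-233, G)), Mul(6, 16)) = Add(Add(Pow(G, 2), Mul(-233, G)), 96) = Add(96, Pow(G, 2), Mul(-233, G)))
Mul(Function('t')(-68), Pow(Function('v')(-57), -1)) = Mul(Add(Pow(-68, -1), Mul(-1, -68)), Pow(Add(96, Pow(-57, 2), Mul(-233, -57)), -1)) = Mul(Add(Rational(-1, 68), 68), Pow(Add(96, 3249, 13281), -1)) = Mul(Rational(4623, 68), Pow(16626, -1)) = Mul(Rational(4623, 68), Rational(1, 16626)) = Rational(1541, 376856)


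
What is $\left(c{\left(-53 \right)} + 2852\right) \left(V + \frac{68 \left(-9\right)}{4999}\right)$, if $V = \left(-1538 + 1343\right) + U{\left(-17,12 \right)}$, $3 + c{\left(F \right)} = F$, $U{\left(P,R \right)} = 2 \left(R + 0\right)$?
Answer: $- \frac{2391813036}{4999} \approx -4.7846 \cdot 10^{5}$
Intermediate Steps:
$U{\left(P,R \right)} = 2 R$
$c{\left(F \right)} = -3 + F$
$V = -171$ ($V = \left(-1538 + 1343\right) + 2 \cdot 12 = -195 + 24 = -171$)
$\left(c{\left(-53 \right)} + 2852\right) \left(V + \frac{68 \left(-9\right)}{4999}\right) = \left(\left(-3 - 53\right) + 2852\right) \left(-171 + \frac{68 \left(-9\right)}{4999}\right) = \left(-56 + 2852\right) \left(-171 - \frac{612}{4999}\right) = 2796 \left(-171 - \frac{612}{4999}\right) = 2796 \left(- \frac{855441}{4999}\right) = - \frac{2391813036}{4999}$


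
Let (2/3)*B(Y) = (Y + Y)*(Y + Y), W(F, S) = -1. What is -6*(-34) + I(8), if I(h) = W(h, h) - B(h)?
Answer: -181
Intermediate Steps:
B(Y) = 6*Y**2 (B(Y) = 3*((Y + Y)*(Y + Y))/2 = 3*((2*Y)*(2*Y))/2 = 3*(4*Y**2)/2 = 6*Y**2)
I(h) = -1 - 6*h**2
-6*(-34) + I(8) = -6*(-34) + (-1 - 6*8**2) = 204 + (-1 - 6*64) = 204 + (-1 - 384) = 204 - 385 = -181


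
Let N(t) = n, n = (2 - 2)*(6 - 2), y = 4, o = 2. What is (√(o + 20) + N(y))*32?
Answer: 32*√22 ≈ 150.09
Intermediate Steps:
n = 0 (n = 0*4 = 0)
N(t) = 0
(√(o + 20) + N(y))*32 = (√(2 + 20) + 0)*32 = (√22 + 0)*32 = √22*32 = 32*√22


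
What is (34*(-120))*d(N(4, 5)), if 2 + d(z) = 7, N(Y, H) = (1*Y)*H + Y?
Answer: -20400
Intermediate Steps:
N(Y, H) = Y + H*Y (N(Y, H) = Y*H + Y = H*Y + Y = Y + H*Y)
d(z) = 5 (d(z) = -2 + 7 = 5)
(34*(-120))*d(N(4, 5)) = (34*(-120))*5 = -4080*5 = -20400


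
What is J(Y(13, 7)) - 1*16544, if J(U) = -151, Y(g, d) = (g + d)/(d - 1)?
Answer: -16695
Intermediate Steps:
Y(g, d) = (d + g)/(-1 + d)
J(Y(13, 7)) - 1*16544 = -151 - 1*16544 = -151 - 16544 = -16695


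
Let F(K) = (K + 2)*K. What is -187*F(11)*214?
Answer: -5722574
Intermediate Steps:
F(K) = K*(2 + K) (F(K) = (2 + K)*K = K*(2 + K))
-187*F(11)*214 = -2057*(2 + 11)*214 = -2057*13*214 = -187*143*214 = -26741*214 = -5722574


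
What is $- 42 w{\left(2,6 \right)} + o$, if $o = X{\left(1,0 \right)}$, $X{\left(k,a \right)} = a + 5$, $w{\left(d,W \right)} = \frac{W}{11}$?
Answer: $- \frac{197}{11} \approx -17.909$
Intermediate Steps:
$w{\left(d,W \right)} = \frac{W}{11}$ ($w{\left(d,W \right)} = W \frac{1}{11} = \frac{W}{11}$)
$X{\left(k,a \right)} = 5 + a$
$o = 5$ ($o = 5 + 0 = 5$)
$- 42 w{\left(2,6 \right)} + o = - 42 \cdot \frac{1}{11} \cdot 6 + 5 = \left(-42\right) \frac{6}{11} + 5 = - \frac{252}{11} + 5 = - \frac{197}{11}$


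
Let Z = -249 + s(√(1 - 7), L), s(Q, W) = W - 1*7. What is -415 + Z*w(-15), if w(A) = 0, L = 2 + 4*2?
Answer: -415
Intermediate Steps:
L = 10 (L = 2 + 8 = 10)
s(Q, W) = -7 + W (s(Q, W) = W - 7 = -7 + W)
Z = -246 (Z = -249 + (-7 + 10) = -249 + 3 = -246)
-415 + Z*w(-15) = -415 - 246*0 = -415 + 0 = -415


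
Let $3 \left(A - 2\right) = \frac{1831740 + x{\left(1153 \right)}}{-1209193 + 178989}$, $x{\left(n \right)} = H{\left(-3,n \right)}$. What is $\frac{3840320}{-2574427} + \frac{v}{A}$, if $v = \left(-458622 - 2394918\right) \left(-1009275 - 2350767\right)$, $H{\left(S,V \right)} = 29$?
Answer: $\frac{15257512502429522299053344}{2239470877457} \approx 6.813 \cdot 10^{12}$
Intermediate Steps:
$x{\left(n \right)} = 29$
$v = 9588014248680$ ($v = \left(-2853540\right) \left(-3360042\right) = 9588014248680$)
$A = \frac{4349455}{3090612}$ ($A = 2 + \frac{\left(1831740 + 29\right) \frac{1}{-1209193 + 178989}}{3} = 2 + \frac{1831769 \frac{1}{-1030204}}{3} = 2 + \frac{1831769 \left(- \frac{1}{1030204}\right)}{3} = 2 + \frac{1}{3} \left(- \frac{1831769}{1030204}\right) = 2 - \frac{1831769}{3090612} = \frac{4349455}{3090612} \approx 1.4073$)
$\frac{3840320}{-2574427} + \frac{v}{A} = \frac{3840320}{-2574427} + \frac{9588014248680}{\frac{4349455}{3090612}} = 3840320 \left(- \frac{1}{2574427}\right) + 9588014248680 \cdot \frac{3090612}{4349455} = - \frac{3840320}{2574427} + \frac{5926566378628278432}{869891} = \frac{15257512502429522299053344}{2239470877457}$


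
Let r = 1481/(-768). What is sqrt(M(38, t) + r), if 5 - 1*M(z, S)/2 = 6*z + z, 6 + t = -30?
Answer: I*sqrt(1207131)/48 ≈ 22.889*I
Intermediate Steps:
t = -36 (t = -6 - 30 = -36)
M(z, S) = 10 - 14*z (M(z, S) = 10 - 2*(6*z + z) = 10 - 14*z)
r = -1481/768 (r = 1481*(-1/768) = -1481/768 ≈ -1.9284)
sqrt(M(38, t) + r) = sqrt((10 - 14*38) - 1481/768) = sqrt((10 - 532) - 1481/768) = sqrt(-522 - 1481/768) = sqrt(-402377/768) = I*sqrt(1207131)/48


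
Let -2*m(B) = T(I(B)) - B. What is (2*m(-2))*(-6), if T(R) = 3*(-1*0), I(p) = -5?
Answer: 12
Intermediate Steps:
T(R) = 0 (T(R) = 3*0 = 0)
m(B) = B/2 (m(B) = -(0 - B)/2 = -(-1)*B/2 = B/2)
(2*m(-2))*(-6) = (2*((1/2)*(-2)))*(-6) = (2*(-1))*(-6) = -2*(-6) = 12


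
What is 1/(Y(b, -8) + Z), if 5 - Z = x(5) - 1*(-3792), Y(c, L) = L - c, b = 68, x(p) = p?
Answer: -1/3868 ≈ -0.00025853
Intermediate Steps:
Z = -3792 (Z = 5 - (5 - 1*(-3792)) = 5 - (5 + 3792) = 5 - 1*3797 = 5 - 3797 = -3792)
1/(Y(b, -8) + Z) = 1/((-8 - 1*68) - 3792) = 1/((-8 - 68) - 3792) = 1/(-76 - 3792) = 1/(-3868) = -1/3868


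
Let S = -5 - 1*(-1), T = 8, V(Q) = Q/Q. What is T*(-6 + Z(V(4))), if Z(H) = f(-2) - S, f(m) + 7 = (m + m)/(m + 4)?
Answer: -88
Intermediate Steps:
f(m) = -7 + 2*m/(4 + m) (f(m) = -7 + (m + m)/(m + 4) = -7 + (2*m)/(4 + m) = -7 + 2*m/(4 + m))
V(Q) = 1
S = -4 (S = -5 + 1 = -4)
Z(H) = -5 (Z(H) = (-28 - 5*(-2))/(4 - 2) - 1*(-4) = (-28 + 10)/2 + 4 = (½)*(-18) + 4 = -9 + 4 = -5)
T*(-6 + Z(V(4))) = 8*(-6 - 5) = 8*(-11) = -88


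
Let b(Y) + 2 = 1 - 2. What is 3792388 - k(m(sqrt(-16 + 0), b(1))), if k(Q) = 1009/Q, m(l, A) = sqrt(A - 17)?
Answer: 3792388 + 1009*I*sqrt(5)/10 ≈ 3.7924e+6 + 225.62*I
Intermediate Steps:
b(Y) = -3 (b(Y) = -2 + (1 - 2) = -2 - 1 = -3)
m(l, A) = sqrt(-17 + A)
3792388 - k(m(sqrt(-16 + 0), b(1))) = 3792388 - 1009/(sqrt(-17 - 3)) = 3792388 - 1009/(sqrt(-20)) = 3792388 - 1009/(2*I*sqrt(5)) = 3792388 - 1009*(-I*sqrt(5)/10) = 3792388 - (-1009)*I*sqrt(5)/10 = 3792388 + 1009*I*sqrt(5)/10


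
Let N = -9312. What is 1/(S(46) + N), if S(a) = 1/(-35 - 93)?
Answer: -128/1191937 ≈ -0.00010739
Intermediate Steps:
S(a) = -1/128 (S(a) = 1/(-128) = -1/128)
1/(S(46) + N) = 1/(-1/128 - 9312) = 1/(-1191937/128) = -128/1191937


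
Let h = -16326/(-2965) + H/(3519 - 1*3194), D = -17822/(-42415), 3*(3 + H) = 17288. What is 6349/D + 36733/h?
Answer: 30038442186265/1799622278 ≈ 16692.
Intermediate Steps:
H = 17279/3 (H = -3 + (1/3)*17288 = -3 + 17288/3 = 17279/3 ≈ 5759.7)
D = 17822/42415 (D = -17822*(-1/42415) = 17822/42415 ≈ 0.42018)
h = 13430017/578175 (h = -16326/(-2965) + 17279/(3*(3519 - 1*3194)) = -16326*(-1/2965) + 17279/(3*(3519 - 3194)) = 16326/2965 + (17279/3)/325 = 16326/2965 + (17279/3)*(1/325) = 16326/2965 + 17279/975 = 13430017/578175 ≈ 23.228)
6349/D + 36733/h = 6349/(17822/42415) + 36733/(13430017/578175) = 6349*(42415/17822) + 36733*(578175/13430017) = 38470405/2546 + 21238102275/13430017 = 30038442186265/1799622278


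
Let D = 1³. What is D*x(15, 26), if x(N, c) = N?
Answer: 15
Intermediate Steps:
D = 1
D*x(15, 26) = 1*15 = 15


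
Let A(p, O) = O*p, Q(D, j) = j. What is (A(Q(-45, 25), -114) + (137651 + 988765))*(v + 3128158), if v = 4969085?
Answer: 9097786928538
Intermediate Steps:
(A(Q(-45, 25), -114) + (137651 + 988765))*(v + 3128158) = (-114*25 + (137651 + 988765))*(4969085 + 3128158) = (-2850 + 1126416)*8097243 = 1123566*8097243 = 9097786928538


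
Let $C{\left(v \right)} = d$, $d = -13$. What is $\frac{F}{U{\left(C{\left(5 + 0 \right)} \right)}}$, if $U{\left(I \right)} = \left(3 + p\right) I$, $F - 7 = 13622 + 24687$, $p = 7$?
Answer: $- \frac{19158}{65} \approx -294.74$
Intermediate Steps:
$C{\left(v \right)} = -13$
$F = 38316$ ($F = 7 + \left(13622 + 24687\right) = 7 + 38309 = 38316$)
$U{\left(I \right)} = 10 I$ ($U{\left(I \right)} = \left(3 + 7\right) I = 10 I$)
$\frac{F}{U{\left(C{\left(5 + 0 \right)} \right)}} = \frac{38316}{10 \left(-13\right)} = \frac{38316}{-130} = 38316 \left(- \frac{1}{130}\right) = - \frac{19158}{65}$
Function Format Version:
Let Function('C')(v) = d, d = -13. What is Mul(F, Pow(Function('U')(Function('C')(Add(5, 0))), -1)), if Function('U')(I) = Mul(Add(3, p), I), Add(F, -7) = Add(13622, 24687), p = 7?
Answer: Rational(-19158, 65) ≈ -294.74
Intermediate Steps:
Function('C')(v) = -13
F = 38316 (F = Add(7, Add(13622, 24687)) = Add(7, 38309) = 38316)
Function('U')(I) = Mul(10, I) (Function('U')(I) = Mul(Add(3, 7), I) = Mul(10, I))
Mul(F, Pow(Function('U')(Function('C')(Add(5, 0))), -1)) = Mul(38316, Pow(Mul(10, -13), -1)) = Mul(38316, Pow(-130, -1)) = Mul(38316, Rational(-1, 130)) = Rational(-19158, 65)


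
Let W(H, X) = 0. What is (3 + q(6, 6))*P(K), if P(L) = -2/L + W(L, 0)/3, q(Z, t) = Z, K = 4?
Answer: -9/2 ≈ -4.5000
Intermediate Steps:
P(L) = -2/L (P(L) = -2/L + 0/3 = -2/L + 0*(⅓) = -2/L + 0 = -2/L)
(3 + q(6, 6))*P(K) = (3 + 6)*(-2/4) = 9*(-2*¼) = 9*(-½) = -9/2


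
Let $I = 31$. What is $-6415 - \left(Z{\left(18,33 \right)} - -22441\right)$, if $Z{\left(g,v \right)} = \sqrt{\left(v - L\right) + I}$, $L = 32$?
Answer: $-28856 - 4 \sqrt{2} \approx -28862.0$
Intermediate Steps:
$Z{\left(g,v \right)} = \sqrt{-1 + v}$ ($Z{\left(g,v \right)} = \sqrt{\left(v - 32\right) + 31} = \sqrt{\left(-32 + v\right) + 31} = \sqrt{-1 + v}$)
$-6415 - \left(Z{\left(18,33 \right)} - -22441\right) = -6415 - \left(\sqrt{-1 + 33} - -22441\right) = -6415 - \left(\sqrt{32} + 22441\right) = -6415 - \left(4 \sqrt{2} + 22441\right) = -6415 - \left(22441 + 4 \sqrt{2}\right) = -28856 - 4 \sqrt{2}$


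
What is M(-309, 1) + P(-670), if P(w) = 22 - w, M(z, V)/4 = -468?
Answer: -1180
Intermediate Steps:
M(z, V) = -1872 (M(z, V) = 4*(-468) = -1872)
M(-309, 1) + P(-670) = -1872 + (22 - 1*(-670)) = -1872 + (22 + 670) = -1872 + 692 = -1180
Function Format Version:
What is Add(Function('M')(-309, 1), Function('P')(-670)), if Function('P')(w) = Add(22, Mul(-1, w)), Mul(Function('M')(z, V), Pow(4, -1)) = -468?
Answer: -1180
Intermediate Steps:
Function('M')(z, V) = -1872 (Function('M')(z, V) = Mul(4, -468) = -1872)
Add(Function('M')(-309, 1), Function('P')(-670)) = Add(-1872, Add(22, Mul(-1, -670))) = Add(-1872, Add(22, 670)) = Add(-1872, 692) = -1180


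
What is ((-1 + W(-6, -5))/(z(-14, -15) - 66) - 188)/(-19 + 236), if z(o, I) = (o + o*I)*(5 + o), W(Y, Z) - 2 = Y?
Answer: -68807/79422 ≈ -0.86635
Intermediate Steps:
W(Y, Z) = 2 + Y
z(o, I) = (5 + o)*(o + I*o) (z(o, I) = (o + I*o)*(5 + o) = (5 + o)*(o + I*o))
((-1 + W(-6, -5))/(z(-14, -15) - 66) - 188)/(-19 + 236) = ((-1 + (2 - 6))/(-14*(5 - 14 + 5*(-15) - 15*(-14)) - 66) - 188)/(-19 + 236) = ((-1 - 4)/(-14*(5 - 14 - 75 + 210) - 66) - 188)/217 = (-5/(-14*126 - 66) - 188)*(1/217) = (-5/(-1764 - 66) - 188)*(1/217) = (-5/(-1830) - 188)*(1/217) = (-5*(-1/1830) - 188)*(1/217) = (1/366 - 188)*(1/217) = -68807/366*1/217 = -68807/79422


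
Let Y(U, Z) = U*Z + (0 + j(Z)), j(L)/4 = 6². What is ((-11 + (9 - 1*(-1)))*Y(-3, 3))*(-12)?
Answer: 1620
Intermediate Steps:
j(L) = 144 (j(L) = 4*6² = 4*36 = 144)
Y(U, Z) = 144 + U*Z (Y(U, Z) = U*Z + (0 + 144) = U*Z + 144 = 144 + U*Z)
((-11 + (9 - 1*(-1)))*Y(-3, 3))*(-12) = ((-11 + (9 - 1*(-1)))*(144 - 3*3))*(-12) = ((-11 + (9 + 1))*(144 - 9))*(-12) = ((-11 + 10)*135)*(-12) = -1*135*(-12) = -135*(-12) = 1620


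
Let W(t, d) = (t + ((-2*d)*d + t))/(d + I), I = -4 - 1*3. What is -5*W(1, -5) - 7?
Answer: -27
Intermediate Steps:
I = -7 (I = -4 - 3 = -7)
W(t, d) = (-2*d² + 2*t)/(-7 + d) (W(t, d) = (t + ((-2*d)*d + t))/(d - 7) = (t + (-2*d² + t))/(-7 + d) = (t + (t - 2*d²))/(-7 + d) = (-2*d² + 2*t)/(-7 + d))
-5*W(1, -5) - 7 = -10*(1 - 1*(-5)²)/(-7 - 5) - 7 = -10*(1 - 1*25)/(-12) - 7 = -10*(-1)*(1 - 25)/12 - 7 = -10*(-1)*(-24)/12 - 7 = -5*4 - 7 = -20 - 7 = -27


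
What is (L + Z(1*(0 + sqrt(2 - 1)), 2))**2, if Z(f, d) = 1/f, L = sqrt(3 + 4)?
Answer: (1 + sqrt(7))**2 ≈ 13.292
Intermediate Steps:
L = sqrt(7) ≈ 2.6458
(L + Z(1*(0 + sqrt(2 - 1)), 2))**2 = (sqrt(7) + 1/(1*(0 + sqrt(2 - 1))))**2 = (sqrt(7) + 1/(1*(0 + sqrt(1))))**2 = (sqrt(7) + 1/(1*(0 + 1)))**2 = (sqrt(7) + 1/(1*1))**2 = (sqrt(7) + 1/1)**2 = (sqrt(7) + 1)**2 = (1 + sqrt(7))**2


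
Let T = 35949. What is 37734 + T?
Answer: 73683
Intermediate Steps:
37734 + T = 37734 + 35949 = 73683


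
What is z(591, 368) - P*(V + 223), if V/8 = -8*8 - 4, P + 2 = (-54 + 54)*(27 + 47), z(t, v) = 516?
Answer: -126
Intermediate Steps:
P = -2 (P = -2 + (-54 + 54)*(27 + 47) = -2 + 0*74 = -2 + 0 = -2)
V = -544 (V = 8*(-8*8 - 4) = 8*(-64 - 4) = 8*(-68) = -544)
z(591, 368) - P*(V + 223) = 516 - (-2)*(-544 + 223) = 516 - (-2)*(-321) = 516 - 1*642 = 516 - 642 = -126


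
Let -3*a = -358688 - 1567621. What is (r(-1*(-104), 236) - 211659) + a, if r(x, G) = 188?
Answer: 430632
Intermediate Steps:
a = 642103 (a = -(-358688 - 1567621)/3 = -⅓*(-1926309) = 642103)
(r(-1*(-104), 236) - 211659) + a = (188 - 211659) + 642103 = -211471 + 642103 = 430632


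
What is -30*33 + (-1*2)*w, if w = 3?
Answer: -996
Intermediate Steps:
-30*33 + (-1*2)*w = -30*33 - 1*2*3 = -990 - 2*3 = -990 - 6 = -996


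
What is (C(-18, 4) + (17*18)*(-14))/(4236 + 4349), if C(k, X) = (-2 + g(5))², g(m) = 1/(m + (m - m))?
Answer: -107019/214625 ≈ -0.49863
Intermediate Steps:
g(m) = 1/m (g(m) = 1/(m + 0) = 1/m)
C(k, X) = 81/25 (C(k, X) = (-2 + 1/5)² = (-2 + ⅕)² = (-9/5)² = 81/25)
(C(-18, 4) + (17*18)*(-14))/(4236 + 4349) = (81/25 + (17*18)*(-14))/(4236 + 4349) = (81/25 + 306*(-14))/8585 = (81/25 - 4284)*(1/8585) = -107019/25*1/8585 = -107019/214625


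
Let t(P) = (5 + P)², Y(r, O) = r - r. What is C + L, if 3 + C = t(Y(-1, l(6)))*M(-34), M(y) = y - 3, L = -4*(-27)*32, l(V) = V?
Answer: 2528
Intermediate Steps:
Y(r, O) = 0
L = 3456 (L = 108*32 = 3456)
M(y) = -3 + y
C = -928 (C = -3 + (5 + 0)²*(-3 - 34) = -3 + 5²*(-37) = -3 + 25*(-37) = -3 - 925 = -928)
C + L = -928 + 3456 = 2528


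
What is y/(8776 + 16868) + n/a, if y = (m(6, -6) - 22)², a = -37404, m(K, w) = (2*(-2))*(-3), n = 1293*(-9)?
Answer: 8393323/26644116 ≈ 0.31502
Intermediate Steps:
n = -11637
m(K, w) = 12 (m(K, w) = -4*(-3) = 12)
y = 100 (y = (12 - 22)² = (-10)² = 100)
y/(8776 + 16868) + n/a = 100/(8776 + 16868) - 11637/(-37404) = 100/25644 - 11637*(-1/37404) = 100*(1/25644) + 1293/4156 = 25/6411 + 1293/4156 = 8393323/26644116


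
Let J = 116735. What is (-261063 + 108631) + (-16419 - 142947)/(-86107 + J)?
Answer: -2334423331/15314 ≈ -1.5244e+5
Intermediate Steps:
(-261063 + 108631) + (-16419 - 142947)/(-86107 + J) = (-261063 + 108631) + (-16419 - 142947)/(-86107 + 116735) = -152432 - 159366/30628 = -152432 - 159366*1/30628 = -152432 - 79683/15314 = -2334423331/15314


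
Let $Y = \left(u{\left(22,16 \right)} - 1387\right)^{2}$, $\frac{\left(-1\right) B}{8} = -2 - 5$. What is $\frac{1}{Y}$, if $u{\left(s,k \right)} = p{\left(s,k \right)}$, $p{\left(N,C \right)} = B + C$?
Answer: $\frac{1}{1729225} \approx 5.7829 \cdot 10^{-7}$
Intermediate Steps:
$B = 56$ ($B = - 8 \left(-2 - 5\right) = \left(-8\right) \left(-7\right) = 56$)
$p{\left(N,C \right)} = 56 + C$
$u{\left(s,k \right)} = 56 + k$
$Y = 1729225$ ($Y = \left(\left(56 + 16\right) - 1387\right)^{2} = \left(72 - 1387\right)^{2} = \left(-1315\right)^{2} = 1729225$)
$\frac{1}{Y} = \frac{1}{1729225}$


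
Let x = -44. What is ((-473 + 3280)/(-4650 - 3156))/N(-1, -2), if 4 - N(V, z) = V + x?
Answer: -401/54642 ≈ -0.0073387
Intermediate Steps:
N(V, z) = 48 - V (N(V, z) = 4 - (V - 44) = 4 - (-44 + V) = 4 + (44 - V) = 48 - V)
((-473 + 3280)/(-4650 - 3156))/N(-1, -2) = ((-473 + 3280)/(-4650 - 3156))/(48 - 1*(-1)) = (2807/(-7806))/(48 + 1) = (2807*(-1/7806))/49 = -2807/7806*1/49 = -401/54642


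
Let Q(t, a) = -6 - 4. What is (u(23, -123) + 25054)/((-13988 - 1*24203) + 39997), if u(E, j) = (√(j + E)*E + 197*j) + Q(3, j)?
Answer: 271/602 + 115*I/903 ≈ 0.45017 + 0.12735*I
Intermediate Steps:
Q(t, a) = -10
u(E, j) = -10 + 197*j + E*√(E + j) (u(E, j) = (√(j + E)*E + 197*j) - 10 = (√(E + j)*E + 197*j) - 10 = (E*√(E + j) + 197*j) - 10 = (197*j + E*√(E + j)) - 10 = -10 + 197*j + E*√(E + j))
(u(23, -123) + 25054)/((-13988 - 1*24203) + 39997) = ((-10 + 197*(-123) + 23*√(23 - 123)) + 25054)/((-13988 - 1*24203) + 39997) = ((-10 - 24231 + 23*√(-100)) + 25054)/((-13988 - 24203) + 39997) = ((-10 - 24231 + 23*(10*I)) + 25054)/(-38191 + 39997) = ((-10 - 24231 + 230*I) + 25054)/1806 = ((-24241 + 230*I) + 25054)*(1/1806) = (813 + 230*I)*(1/1806) = 271/602 + 115*I/903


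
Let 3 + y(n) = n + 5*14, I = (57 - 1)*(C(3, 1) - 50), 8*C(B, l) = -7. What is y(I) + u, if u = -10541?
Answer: -13323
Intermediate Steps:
C(B, l) = -7/8 (C(B, l) = (1/8)*(-7) = -7/8)
I = -2849 (I = (57 - 1)*(-7/8 - 50) = 56*(-407/8) = -2849)
y(n) = 67 + n (y(n) = -3 + (n + 5*14) = -3 + (n + 70) = -3 + (70 + n) = 67 + n)
y(I) + u = (67 - 2849) - 10541 = -2782 - 10541 = -13323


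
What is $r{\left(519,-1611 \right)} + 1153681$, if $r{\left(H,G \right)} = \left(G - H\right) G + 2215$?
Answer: $4587326$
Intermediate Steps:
$r{\left(H,G \right)} = 2215 + G \left(G - H\right)$ ($r{\left(H,G \right)} = G \left(G - H\right) + 2215 = 2215 + G \left(G - H\right)$)
$r{\left(519,-1611 \right)} + 1153681 = \left(2215 + \left(-1611\right)^{2} - \left(-1611\right) 519\right) + 1153681 = \left(2215 + 2595321 + 836109\right) + 1153681 = 3433645 + 1153681 = 4587326$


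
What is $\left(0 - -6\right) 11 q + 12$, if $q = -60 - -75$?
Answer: $1002$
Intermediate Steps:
$q = 15$ ($q = -60 + 75 = 15$)
$\left(0 - -6\right) 11 q + 12 = \left(0 - -6\right) 11 \cdot 15 + 12 = \left(0 + 6\right) 11 \cdot 15 + 12 = 6 \cdot 11 \cdot 15 + 12 = 66 \cdot 15 + 12 = 990 + 12 = 1002$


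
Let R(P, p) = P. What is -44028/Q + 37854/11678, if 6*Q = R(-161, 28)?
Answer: 1545524199/940079 ≈ 1644.0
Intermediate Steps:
Q = -161/6 (Q = (⅙)*(-161) = -161/6 ≈ -26.833)
-44028/Q + 37854/11678 = -44028/(-161/6) + 37854/11678 = -44028*(-6/161) + 37854*(1/11678) = 264168/161 + 18927/5839 = 1545524199/940079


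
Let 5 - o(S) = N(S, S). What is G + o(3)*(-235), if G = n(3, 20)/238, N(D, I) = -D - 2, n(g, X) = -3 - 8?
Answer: -559311/238 ≈ -2350.0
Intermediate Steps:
n(g, X) = -11
N(D, I) = -2 - D
G = -11/238 ≈ -0.046219
o(S) = 7 + S (o(S) = 5 - (-2 - S) = 5 + (2 + S) = 7 + S)
G + o(3)*(-235) = -11/238 + (7 + 3)*(-235) = -11/238 + 10*(-235) = -11/238 - 2350 = -559311/238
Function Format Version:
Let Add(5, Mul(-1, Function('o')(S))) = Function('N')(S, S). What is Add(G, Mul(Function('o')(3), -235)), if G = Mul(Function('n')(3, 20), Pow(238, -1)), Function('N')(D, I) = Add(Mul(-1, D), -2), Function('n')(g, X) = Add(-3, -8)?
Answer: Rational(-559311, 238) ≈ -2350.0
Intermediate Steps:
Function('n')(g, X) = -11
Function('N')(D, I) = Add(-2, Mul(-1, D))
G = Rational(-11, 238) (G = Mul(-11, Pow(238, -1)) = Mul(-11, Rational(1, 238)) = Rational(-11, 238) ≈ -0.046219)
Function('o')(S) = Add(7, S) (Function('o')(S) = Add(5, Mul(-1, Add(-2, Mul(-1, S)))) = Add(5, Add(2, S)) = Add(7, S))
Add(G, Mul(Function('o')(3), -235)) = Add(Rational(-11, 238), Mul(Add(7, 3), -235)) = Add(Rational(-11, 238), Mul(10, -235)) = Add(Rational(-11, 238), -2350) = Rational(-559311, 238)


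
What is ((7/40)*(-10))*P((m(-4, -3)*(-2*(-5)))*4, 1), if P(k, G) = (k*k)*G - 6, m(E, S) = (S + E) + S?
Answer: -559979/2 ≈ -2.7999e+5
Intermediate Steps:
m(E, S) = E + 2*S (m(E, S) = (E + S) + S = E + 2*S)
P(k, G) = -6 + G*k² (P(k, G) = k²*G - 6 = G*k² - 6 = -6 + G*k²)
((7/40)*(-10))*P((m(-4, -3)*(-2*(-5)))*4, 1) = ((7/40)*(-10))*(-6 + 1*(((-4 + 2*(-3))*(-2*(-5)))*4)²) = ((7*(1/40))*(-10))*(-6 + 1*(((-4 - 6)*10)*4)²) = ((7/40)*(-10))*(-6 + 1*(-10*10*4)²) = -7*(-6 + 1*(-100*4)²)/4 = -7*(-6 + 1*(-400)²)/4 = -7*(-6 + 1*160000)/4 = -7*(-6 + 160000)/4 = -7/4*159994 = -559979/2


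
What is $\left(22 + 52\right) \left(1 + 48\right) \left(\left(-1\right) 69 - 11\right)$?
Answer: $-290080$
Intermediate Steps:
$\left(22 + 52\right) \left(1 + 48\right) \left(\left(-1\right) 69 - 11\right) = 74 \cdot 49 \left(-69 - 11\right) = 3626 \left(-80\right) = -290080$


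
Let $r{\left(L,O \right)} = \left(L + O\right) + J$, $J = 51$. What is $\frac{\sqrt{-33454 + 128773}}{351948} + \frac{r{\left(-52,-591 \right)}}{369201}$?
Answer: $- \frac{592}{369201} + \frac{\sqrt{10591}}{117316} \approx -0.00072624$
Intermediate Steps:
$r{\left(L,O \right)} = 51 + L + O$ ($r{\left(L,O \right)} = \left(L + O\right) + 51 = 51 + L + O$)
$\frac{\sqrt{-33454 + 128773}}{351948} + \frac{r{\left(-52,-591 \right)}}{369201} = \frac{\sqrt{-33454 + 128773}}{351948} + \frac{51 - 52 - 591}{369201} = \sqrt{95319} \cdot \frac{1}{351948} - \frac{592}{369201} = 3 \sqrt{10591} \cdot \frac{1}{351948} - \frac{592}{369201} = \frac{\sqrt{10591}}{117316} - \frac{592}{369201} = - \frac{592}{369201} + \frac{\sqrt{10591}}{117316}$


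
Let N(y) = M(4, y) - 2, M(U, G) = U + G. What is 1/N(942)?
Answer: 1/944 ≈ 0.0010593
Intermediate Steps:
M(U, G) = G + U
N(y) = 2 + y (N(y) = (y + 4) - 2 = (4 + y) - 2 = 2 + y)
1/N(942) = 1/(2 + 942) = 1/944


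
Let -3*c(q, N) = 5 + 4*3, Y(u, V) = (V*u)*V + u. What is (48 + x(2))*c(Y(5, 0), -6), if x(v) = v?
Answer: -850/3 ≈ -283.33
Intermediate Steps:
Y(u, V) = u + u*V² (Y(u, V) = u*V² + u = u + u*V²)
c(q, N) = -17/3 (c(q, N) = -(5 + 4*3)/3 = -(5 + 12)/3 = -⅓*17 = -17/3)
(48 + x(2))*c(Y(5, 0), -6) = (48 + 2)*(-17/3) = 50*(-17/3) = -850/3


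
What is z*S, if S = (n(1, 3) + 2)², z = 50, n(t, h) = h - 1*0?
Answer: 1250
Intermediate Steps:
n(t, h) = h (n(t, h) = h + 0 = h)
S = 25 (S = (3 + 2)² = 5² = 25)
z*S = 50*25 = 1250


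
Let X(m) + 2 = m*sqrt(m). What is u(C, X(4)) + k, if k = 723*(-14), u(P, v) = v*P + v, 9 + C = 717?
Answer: -5868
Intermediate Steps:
X(m) = -2 + m**(3/2) (X(m) = -2 + m*sqrt(m) = -2 + m**(3/2))
C = 708 (C = -9 + 717 = 708)
u(P, v) = v + P*v (u(P, v) = P*v + v = v + P*v)
k = -10122
u(C, X(4)) + k = (-2 + 4**(3/2))*(1 + 708) - 10122 = (-2 + 8)*709 - 10122 = 6*709 - 10122 = 4254 - 10122 = -5868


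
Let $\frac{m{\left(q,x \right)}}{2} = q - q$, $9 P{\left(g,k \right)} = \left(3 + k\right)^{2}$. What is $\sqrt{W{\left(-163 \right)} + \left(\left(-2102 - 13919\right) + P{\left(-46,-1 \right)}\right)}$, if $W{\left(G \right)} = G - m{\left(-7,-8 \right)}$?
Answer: $\frac{2 i \sqrt{36413}}{3} \approx 127.21 i$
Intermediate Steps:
$P{\left(g,k \right)} = \frac{\left(3 + k\right)^{2}}{9}$
$m{\left(q,x \right)} = 0$ ($m{\left(q,x \right)} = 2 \left(q - q\right) = 2 \cdot 0 = 0$)
$W{\left(G \right)} = G$ ($W{\left(G \right)} = G - 0 = G + 0 = G$)
$\sqrt{W{\left(-163 \right)} + \left(\left(-2102 - 13919\right) + P{\left(-46,-1 \right)}\right)} = \sqrt{-163 + \left(\left(-2102 - 13919\right) + \frac{\left(3 - 1\right)^{2}}{9}\right)} = \sqrt{-163 - \left(16021 - \frac{2^{2}}{9}\right)} = \sqrt{-163 + \left(-16021 + \frac{1}{9} \cdot 4\right)} = \sqrt{-163 + \left(-16021 + \frac{4}{9}\right)} = \sqrt{-163 - \frac{144185}{9}} = \sqrt{- \frac{145652}{9}} = \frac{2 i \sqrt{36413}}{3}$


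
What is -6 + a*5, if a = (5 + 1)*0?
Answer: -6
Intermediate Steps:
a = 0 (a = 6*0 = 0)
-6 + a*5 = -6 + 0*5 = -6 + 0 = -6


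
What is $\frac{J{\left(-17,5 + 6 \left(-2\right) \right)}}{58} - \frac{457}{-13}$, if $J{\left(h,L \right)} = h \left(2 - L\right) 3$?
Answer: $\frac{20539}{754} \approx 27.24$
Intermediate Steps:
$J{\left(h,L \right)} = 3 h \left(2 - L\right)$
$\frac{J{\left(-17,5 + 6 \left(-2\right) \right)}}{58} - \frac{457}{-13} = \frac{3 \left(-17\right) \left(2 - \left(5 + 6 \left(-2\right)\right)\right)}{58} - \frac{457}{-13} = 3 \left(-17\right) \left(2 - \left(5 - 12\right)\right) \frac{1}{58} - - \frac{457}{13} = 3 \left(-17\right) \left(2 - -7\right) \frac{1}{58} + \frac{457}{13} = 3 \left(-17\right) \left(2 + 7\right) \frac{1}{58} + \frac{457}{13} = 3 \left(-17\right) 9 \cdot \frac{1}{58} + \frac{457}{13} = \left(-459\right) \frac{1}{58} + \frac{457}{13} = - \frac{459}{58} + \frac{457}{13} = \frac{20539}{754}$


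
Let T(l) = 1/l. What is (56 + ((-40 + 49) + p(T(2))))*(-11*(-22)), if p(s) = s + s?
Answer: 15972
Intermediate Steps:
T(l) = 1/l
p(s) = 2*s
(56 + ((-40 + 49) + p(T(2))))*(-11*(-22)) = (56 + ((-40 + 49) + 2/2))*(-11*(-22)) = (56 + (9 + 2*(1/2)))*242 = (56 + (9 + 1))*242 = (56 + 10)*242 = 66*242 = 15972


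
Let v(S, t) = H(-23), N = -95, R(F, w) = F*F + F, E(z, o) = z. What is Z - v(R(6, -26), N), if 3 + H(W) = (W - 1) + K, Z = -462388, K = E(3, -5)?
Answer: -462364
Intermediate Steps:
K = 3
R(F, w) = F + F² (R(F, w) = F² + F = F + F²)
H(W) = -1 + W (H(W) = -3 + ((W - 1) + 3) = -3 + ((-1 + W) + 3) = -3 + (2 + W) = -1 + W)
v(S, t) = -24 (v(S, t) = -1 - 23 = -24)
Z - v(R(6, -26), N) = -462388 - 1*(-24) = -462388 + 24 = -462364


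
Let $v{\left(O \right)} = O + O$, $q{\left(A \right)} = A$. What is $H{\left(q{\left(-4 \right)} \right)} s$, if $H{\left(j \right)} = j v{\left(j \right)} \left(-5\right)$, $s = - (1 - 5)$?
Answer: $-640$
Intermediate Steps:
$s = 4$ ($s = \left(-1\right) \left(-4\right) = 4$)
$v{\left(O \right)} = 2 O$
$H{\left(j \right)} = - 10 j^{2}$ ($H{\left(j \right)} = j 2 j \left(-5\right) = 2 j^{2} \left(-5\right) = - 10 j^{2}$)
$H{\left(q{\left(-4 \right)} \right)} s = - 10 \left(-4\right)^{2} \cdot 4 = \left(-10\right) 16 \cdot 4 = \left(-160\right) 4 = -640$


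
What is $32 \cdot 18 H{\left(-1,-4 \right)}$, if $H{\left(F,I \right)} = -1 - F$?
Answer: $0$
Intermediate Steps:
$32 \cdot 18 H{\left(-1,-4 \right)} = 32 \cdot 18 \left(-1 - -1\right) = 576 \left(-1 + 1\right) = 576 \cdot 0 = 0$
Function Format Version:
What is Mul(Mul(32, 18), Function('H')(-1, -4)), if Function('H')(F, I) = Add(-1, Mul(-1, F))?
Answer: 0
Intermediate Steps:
Mul(Mul(32, 18), Function('H')(-1, -4)) = Mul(Mul(32, 18), Add(-1, Mul(-1, -1))) = Mul(576, Add(-1, 1)) = Mul(576, 0) = 0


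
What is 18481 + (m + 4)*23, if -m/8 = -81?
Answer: 33477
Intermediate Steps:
m = 648 (m = -8*(-81) = 648)
18481 + (m + 4)*23 = 18481 + (648 + 4)*23 = 18481 + 652*23 = 18481 + 14996 = 33477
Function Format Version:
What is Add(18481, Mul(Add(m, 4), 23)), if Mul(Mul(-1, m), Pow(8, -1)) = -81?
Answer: 33477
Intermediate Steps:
m = 648 (m = Mul(-8, -81) = 648)
Add(18481, Mul(Add(m, 4), 23)) = Add(18481, Mul(Add(648, 4), 23)) = Add(18481, Mul(652, 23)) = Add(18481, 14996) = 33477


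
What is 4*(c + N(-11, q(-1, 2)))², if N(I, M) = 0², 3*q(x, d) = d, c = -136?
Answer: 73984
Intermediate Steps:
q(x, d) = d/3
N(I, M) = 0
4*(c + N(-11, q(-1, 2)))² = 4*(-136 + 0)² = 4*(-136)² = 4*18496 = 73984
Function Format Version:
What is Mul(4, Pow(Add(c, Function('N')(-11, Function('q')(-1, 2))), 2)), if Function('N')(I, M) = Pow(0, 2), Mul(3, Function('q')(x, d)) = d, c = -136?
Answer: 73984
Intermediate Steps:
Function('q')(x, d) = Mul(Rational(1, 3), d)
Function('N')(I, M) = 0
Mul(4, Pow(Add(c, Function('N')(-11, Function('q')(-1, 2))), 2)) = Mul(4, Pow(Add(-136, 0), 2)) = Mul(4, Pow(-136, 2)) = Mul(4, 18496) = 73984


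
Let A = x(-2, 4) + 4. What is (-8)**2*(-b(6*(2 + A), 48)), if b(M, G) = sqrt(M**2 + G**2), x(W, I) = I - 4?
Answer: -3840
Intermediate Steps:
x(W, I) = -4 + I
A = 4 (A = (-4 + 4) + 4 = 0 + 4 = 4)
b(M, G) = sqrt(G**2 + M**2)
(-8)**2*(-b(6*(2 + A), 48)) = (-8)**2*(-sqrt(48**2 + (6*(2 + 4))**2)) = 64*(-sqrt(2304 + (6*6)**2)) = 64*(-sqrt(2304 + 36**2)) = 64*(-sqrt(2304 + 1296)) = 64*(-sqrt(3600)) = 64*(-1*60) = 64*(-60) = -3840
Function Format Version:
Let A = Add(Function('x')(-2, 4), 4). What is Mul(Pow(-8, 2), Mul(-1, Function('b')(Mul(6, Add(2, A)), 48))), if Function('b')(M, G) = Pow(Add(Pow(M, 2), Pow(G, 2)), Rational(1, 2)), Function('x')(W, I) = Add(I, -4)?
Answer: -3840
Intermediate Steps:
Function('x')(W, I) = Add(-4, I)
A = 4 (A = Add(Add(-4, 4), 4) = Add(0, 4) = 4)
Function('b')(M, G) = Pow(Add(Pow(G, 2), Pow(M, 2)), Rational(1, 2))
Mul(Pow(-8, 2), Mul(-1, Function('b')(Mul(6, Add(2, A)), 48))) = Mul(Pow(-8, 2), Mul(-1, Pow(Add(Pow(48, 2), Pow(Mul(6, Add(2, 4)), 2)), Rational(1, 2)))) = Mul(64, Mul(-1, Pow(Add(2304, Pow(Mul(6, 6), 2)), Rational(1, 2)))) = Mul(64, Mul(-1, Pow(Add(2304, Pow(36, 2)), Rational(1, 2)))) = Mul(64, Mul(-1, Pow(Add(2304, 1296), Rational(1, 2)))) = Mul(64, Mul(-1, Pow(3600, Rational(1, 2)))) = Mul(64, Mul(-1, 60)) = Mul(64, -60) = -3840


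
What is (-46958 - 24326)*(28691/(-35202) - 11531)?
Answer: 14468618730826/17601 ≈ 8.2203e+8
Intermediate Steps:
(-46958 - 24326)*(28691/(-35202) - 11531) = -71284*(28691*(-1/35202) - 11531) = -71284*(-28691/35202 - 11531) = -71284*(-405942953/35202) = 14468618730826/17601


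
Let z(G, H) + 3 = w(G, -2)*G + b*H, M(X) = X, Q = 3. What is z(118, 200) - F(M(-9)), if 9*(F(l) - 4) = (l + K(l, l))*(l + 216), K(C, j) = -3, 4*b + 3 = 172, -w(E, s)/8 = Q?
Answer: 5887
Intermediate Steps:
w(E, s) = -24 (w(E, s) = -8*3 = -24)
b = 169/4 (b = -¾ + (¼)*172 = -¾ + 43 = 169/4 ≈ 42.250)
z(G, H) = -3 - 24*G + 169*H/4 (z(G, H) = -3 + (-24*G + 169*H/4) = -3 - 24*G + 169*H/4)
F(l) = 4 + (-3 + l)*(216 + l)/9 (F(l) = 4 + ((l - 3)*(l + 216))/9 = 4 + ((-3 + l)*(216 + l))/9 = 4 + (-3 + l)*(216 + l)/9)
z(118, 200) - F(M(-9)) = (-3 - 24*118 + (169/4)*200) - (-68 + (⅑)*(-9)² + (71/3)*(-9)) = (-3 - 2832 + 8450) - (-68 + (⅑)*81 - 213) = 5615 - (-68 + 9 - 213) = 5615 - 1*(-272) = 5615 + 272 = 5887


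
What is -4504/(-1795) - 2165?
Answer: -3881671/1795 ≈ -2162.5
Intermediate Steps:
-4504/(-1795) - 2165 = -4504*(-1/1795) - 2165 = 4504/1795 - 2165 = -3881671/1795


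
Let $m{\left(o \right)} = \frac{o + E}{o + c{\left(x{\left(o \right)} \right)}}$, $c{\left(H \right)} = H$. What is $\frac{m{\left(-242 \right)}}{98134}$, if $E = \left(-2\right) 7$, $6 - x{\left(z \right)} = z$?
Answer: $- \frac{64}{147201} \approx -0.00043478$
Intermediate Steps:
$x{\left(z \right)} = 6 - z$
$E = -14$
$m{\left(o \right)} = - \frac{7}{3} + \frac{o}{6}$ ($m{\left(o \right)} = \frac{o - 14}{o - \left(-6 + o\right)} = \frac{-14 + o}{6} = \left(-14 + o\right) \frac{1}{6} = - \frac{7}{3} + \frac{o}{6}$)
$\frac{m{\left(-242 \right)}}{98134} = \frac{- \frac{7}{3} + \frac{1}{6} \left(-242\right)}{98134} = \left(- \frac{7}{3} - \frac{121}{3}\right) \frac{1}{98134} = \left(- \frac{128}{3}\right) \frac{1}{98134} = - \frac{64}{147201}$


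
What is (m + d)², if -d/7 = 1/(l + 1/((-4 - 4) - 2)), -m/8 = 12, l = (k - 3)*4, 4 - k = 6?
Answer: 369639076/40401 ≈ 9149.3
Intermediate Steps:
k = -2 (k = 4 - 1*6 = 4 - 6 = -2)
l = -20 (l = (-2 - 3)*4 = -5*4 = -20)
m = -96 (m = -8*12 = -96)
d = 70/201 (d = -7/(-20 + 1/((-4 - 4) - 2)) = -7/(-20 + 1/(-8 - 2)) = -7/(-20 + 1/(-10)) = -7/(-20 - ⅒) = -7/(-201/10) = -7*(-10/201) = 70/201 ≈ 0.34826)
(m + d)² = (-96 + 70/201)² = (-19226/201)² = 369639076/40401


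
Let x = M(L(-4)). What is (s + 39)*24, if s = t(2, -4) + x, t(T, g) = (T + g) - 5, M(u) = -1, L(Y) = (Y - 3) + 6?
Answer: 744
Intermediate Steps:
L(Y) = 3 + Y (L(Y) = (-3 + Y) + 6 = 3 + Y)
t(T, g) = -5 + T + g
x = -1
s = -8 (s = (-5 + 2 - 4) - 1 = -7 - 1 = -8)
(s + 39)*24 = (-8 + 39)*24 = 31*24 = 744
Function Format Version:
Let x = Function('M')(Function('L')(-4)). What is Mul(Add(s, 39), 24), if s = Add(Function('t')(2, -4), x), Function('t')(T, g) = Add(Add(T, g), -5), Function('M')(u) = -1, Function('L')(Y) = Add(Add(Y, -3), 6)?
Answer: 744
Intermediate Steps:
Function('L')(Y) = Add(3, Y) (Function('L')(Y) = Add(Add(-3, Y), 6) = Add(3, Y))
Function('t')(T, g) = Add(-5, T, g)
x = -1
s = -8 (s = Add(Add(-5, 2, -4), -1) = Add(-7, -1) = -8)
Mul(Add(s, 39), 24) = Mul(Add(-8, 39), 24) = Mul(31, 24) = 744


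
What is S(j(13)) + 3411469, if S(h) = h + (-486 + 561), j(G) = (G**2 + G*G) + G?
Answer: 3411895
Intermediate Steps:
j(G) = G + 2*G**2 (j(G) = (G**2 + G**2) + G = 2*G**2 + G = G + 2*G**2)
S(h) = 75 + h (S(h) = h + 75 = 75 + h)
S(j(13)) + 3411469 = (75 + 13*(1 + 2*13)) + 3411469 = (75 + 13*(1 + 26)) + 3411469 = (75 + 13*27) + 3411469 = (75 + 351) + 3411469 = 426 + 3411469 = 3411895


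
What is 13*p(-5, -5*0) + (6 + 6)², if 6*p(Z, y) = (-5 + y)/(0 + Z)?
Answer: 877/6 ≈ 146.17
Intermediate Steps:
p(Z, y) = (-5 + y)/(6*Z) (p(Z, y) = ((-5 + y)/(0 + Z))/6 = ((-5 + y)/Z)/6 = (-5 + y)/(6*Z))
13*p(-5, -5*0) + (6 + 6)² = 13*((⅙)*(-5 - 5*0)/(-5)) + (6 + 6)² = 13*((⅙)*(-⅕)*(-5 + 0)) + 12² = 13*((⅙)*(-⅕)*(-5)) + 144 = 13*(⅙) + 144 = 13/6 + 144 = 877/6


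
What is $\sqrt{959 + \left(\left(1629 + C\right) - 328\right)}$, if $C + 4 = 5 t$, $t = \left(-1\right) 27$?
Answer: $\sqrt{2121} \approx 46.054$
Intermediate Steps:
$t = -27$
$C = -139$ ($C = -4 + 5 \left(-27\right) = -4 - 135 = -139$)
$\sqrt{959 + \left(\left(1629 + C\right) - 328\right)} = \sqrt{959 + \left(\left(1629 - 139\right) - 328\right)} = \sqrt{959 + \left(1490 - 328\right)} = \sqrt{959 + 1162} = \sqrt{2121}$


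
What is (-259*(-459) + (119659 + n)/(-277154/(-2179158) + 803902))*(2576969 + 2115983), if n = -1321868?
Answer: 488669237881727990322048/875914875835 ≈ 5.5790e+11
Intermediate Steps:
(-259*(-459) + (119659 + n)/(-277154/(-2179158) + 803902))*(2576969 + 2115983) = (-259*(-459) + (119659 - 1321868)/(-277154/(-2179158) + 803902))*(2576969 + 2115983) = (118881 - 1202209/(-277154*(-1/2179158) + 803902))*4692952 = (118881 - 1202209/(138577/1089579 + 803902))*4692952 = (118881 - 1202209/875914875835/1089579)*4692952 = (118881 - 1202209*1089579/875914875835)*4692952 = (118881 - 1309901680011/875914875835)*4692952 = (104128326452460624/875914875835)*4692952 = 488669237881727990322048/875914875835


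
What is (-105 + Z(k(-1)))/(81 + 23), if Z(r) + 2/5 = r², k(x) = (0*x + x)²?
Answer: -261/260 ≈ -1.0038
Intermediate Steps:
k(x) = x² (k(x) = (0 + x)² = x²)
Z(r) = -⅖ + r²
(-105 + Z(k(-1)))/(81 + 23) = (-105 + (-⅖ + ((-1)²)²))/(81 + 23) = (-105 + (-⅖ + 1²))/104 = (-105 + (-⅖ + 1))*(1/104) = (-105 + ⅗)*(1/104) = -522/5*1/104 = -261/260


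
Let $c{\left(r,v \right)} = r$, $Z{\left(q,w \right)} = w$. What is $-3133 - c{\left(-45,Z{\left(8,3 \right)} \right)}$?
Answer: $-3088$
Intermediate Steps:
$-3133 - c{\left(-45,Z{\left(8,3 \right)} \right)} = -3133 - -45 = -3133 + 45 = -3088$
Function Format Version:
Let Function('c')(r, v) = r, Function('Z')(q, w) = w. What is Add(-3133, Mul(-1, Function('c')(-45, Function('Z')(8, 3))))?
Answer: -3088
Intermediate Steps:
Add(-3133, Mul(-1, Function('c')(-45, Function('Z')(8, 3)))) = Add(-3133, Mul(-1, -45)) = Add(-3133, 45) = -3088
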